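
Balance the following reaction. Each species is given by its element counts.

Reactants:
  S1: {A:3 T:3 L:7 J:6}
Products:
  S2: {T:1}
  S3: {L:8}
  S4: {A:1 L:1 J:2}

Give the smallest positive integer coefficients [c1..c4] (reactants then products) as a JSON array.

Coefficients: [2, 6, 1, 6]

A: 2·3 = 6 | 6·0+1·0+6·1 = 6
T: 2·3 = 6 | 6·1+1·0+6·0 = 6
L: 2·7 = 14 | 6·0+1·8+6·1 = 14
J: 2·6 = 12 | 6·0+1·0+6·2 = 12
gcd(2,6,1,6) = 1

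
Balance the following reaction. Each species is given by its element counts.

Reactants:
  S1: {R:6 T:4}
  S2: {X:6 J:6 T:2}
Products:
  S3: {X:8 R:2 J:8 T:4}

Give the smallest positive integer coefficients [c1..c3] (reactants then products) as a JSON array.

X: 1·0+4·6 = 24 | 3·8 = 24
R: 1·6+4·0 = 6 | 3·2 = 6
J: 1·0+4·6 = 24 | 3·8 = 24
T: 1·4+4·2 = 12 | 3·4 = 12
gcd(1,4,3) = 1

Coefficients: [1, 4, 3]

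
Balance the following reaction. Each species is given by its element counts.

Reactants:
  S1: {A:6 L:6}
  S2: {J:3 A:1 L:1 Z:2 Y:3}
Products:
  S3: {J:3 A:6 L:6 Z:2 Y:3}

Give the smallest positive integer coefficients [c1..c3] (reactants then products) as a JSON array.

Coefficients: [5, 6, 6]

J: 5·0+6·3 = 18 | 6·3 = 18
A: 5·6+6·1 = 36 | 6·6 = 36
L: 5·6+6·1 = 36 | 6·6 = 36
Z: 5·0+6·2 = 12 | 6·2 = 12
Y: 5·0+6·3 = 18 | 6·3 = 18
gcd(5,6,6) = 1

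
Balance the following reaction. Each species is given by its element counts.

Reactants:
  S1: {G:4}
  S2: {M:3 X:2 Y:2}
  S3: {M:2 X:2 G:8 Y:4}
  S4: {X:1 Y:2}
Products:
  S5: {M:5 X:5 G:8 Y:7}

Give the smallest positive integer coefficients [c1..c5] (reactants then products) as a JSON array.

M: 6·0+6·3+1·2+6·0 = 20 | 4·5 = 20
X: 6·0+6·2+1·2+6·1 = 20 | 4·5 = 20
G: 6·4+6·0+1·8+6·0 = 32 | 4·8 = 32
Y: 6·0+6·2+1·4+6·2 = 28 | 4·7 = 28
gcd(6,6,1,6,4) = 1

Coefficients: [6, 6, 1, 6, 4]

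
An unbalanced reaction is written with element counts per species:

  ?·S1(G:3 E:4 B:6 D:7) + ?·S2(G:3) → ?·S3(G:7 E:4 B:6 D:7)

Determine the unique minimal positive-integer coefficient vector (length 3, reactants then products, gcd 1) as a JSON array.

G: 3·3+4·3 = 21 | 3·7 = 21
E: 3·4+4·0 = 12 | 3·4 = 12
B: 3·6+4·0 = 18 | 3·6 = 18
D: 3·7+4·0 = 21 | 3·7 = 21
gcd(3,4,3) = 1

Coefficients: [3, 4, 3]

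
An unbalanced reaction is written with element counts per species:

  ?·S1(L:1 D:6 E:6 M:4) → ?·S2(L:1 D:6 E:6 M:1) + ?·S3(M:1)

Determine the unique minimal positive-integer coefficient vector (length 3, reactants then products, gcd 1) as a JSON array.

L: 1·1 = 1 | 1·1+3·0 = 1
D: 1·6 = 6 | 1·6+3·0 = 6
E: 1·6 = 6 | 1·6+3·0 = 6
M: 1·4 = 4 | 1·1+3·1 = 4
gcd(1,1,3) = 1

Coefficients: [1, 1, 3]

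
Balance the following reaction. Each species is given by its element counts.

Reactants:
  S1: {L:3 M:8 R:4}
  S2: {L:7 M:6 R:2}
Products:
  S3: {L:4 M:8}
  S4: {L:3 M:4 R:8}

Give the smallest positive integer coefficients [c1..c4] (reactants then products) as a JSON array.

L: 5·3+2·7 = 29 | 5·4+3·3 = 29
M: 5·8+2·6 = 52 | 5·8+3·4 = 52
R: 5·4+2·2 = 24 | 5·0+3·8 = 24
gcd(5,2,5,3) = 1

Coefficients: [5, 2, 5, 3]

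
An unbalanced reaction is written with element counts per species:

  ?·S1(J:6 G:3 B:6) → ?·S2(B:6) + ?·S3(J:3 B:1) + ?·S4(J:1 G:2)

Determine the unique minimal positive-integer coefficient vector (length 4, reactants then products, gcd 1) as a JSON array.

J: 4·6 = 24 | 3·0+6·3+6·1 = 24
G: 4·3 = 12 | 3·0+6·0+6·2 = 12
B: 4·6 = 24 | 3·6+6·1+6·0 = 24
gcd(4,3,6,6) = 1

Coefficients: [4, 3, 6, 6]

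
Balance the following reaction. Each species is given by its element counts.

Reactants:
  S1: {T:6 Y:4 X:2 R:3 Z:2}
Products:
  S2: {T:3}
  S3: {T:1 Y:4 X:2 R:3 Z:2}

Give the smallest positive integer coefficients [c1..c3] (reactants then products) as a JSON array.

Coefficients: [3, 5, 3]

T: 3·6 = 18 | 5·3+3·1 = 18
Y: 3·4 = 12 | 5·0+3·4 = 12
X: 3·2 = 6 | 5·0+3·2 = 6
R: 3·3 = 9 | 5·0+3·3 = 9
Z: 3·2 = 6 | 5·0+3·2 = 6
gcd(3,5,3) = 1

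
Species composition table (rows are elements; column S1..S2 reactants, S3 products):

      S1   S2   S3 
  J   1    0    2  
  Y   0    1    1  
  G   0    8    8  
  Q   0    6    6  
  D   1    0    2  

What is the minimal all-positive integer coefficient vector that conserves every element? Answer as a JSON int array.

Coefficients: [2, 1, 1]

J: 2·1+1·0 = 2 | 1·2 = 2
Y: 2·0+1·1 = 1 | 1·1 = 1
G: 2·0+1·8 = 8 | 1·8 = 8
Q: 2·0+1·6 = 6 | 1·6 = 6
D: 2·1+1·0 = 2 | 1·2 = 2
gcd(2,1,1) = 1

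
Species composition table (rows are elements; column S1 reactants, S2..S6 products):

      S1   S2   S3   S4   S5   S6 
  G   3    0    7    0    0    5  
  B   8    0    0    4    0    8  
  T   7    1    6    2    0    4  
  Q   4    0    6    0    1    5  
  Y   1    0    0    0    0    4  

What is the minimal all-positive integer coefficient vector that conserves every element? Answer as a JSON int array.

Coefficients: [4, 6, 1, 6, 5, 1]

G: 4·3 = 12 | 6·0+1·7+6·0+5·0+1·5 = 12
B: 4·8 = 32 | 6·0+1·0+6·4+5·0+1·8 = 32
T: 4·7 = 28 | 6·1+1·6+6·2+5·0+1·4 = 28
Q: 4·4 = 16 | 6·0+1·6+6·0+5·1+1·5 = 16
Y: 4·1 = 4 | 6·0+1·0+6·0+5·0+1·4 = 4
gcd(4,6,1,6,5,1) = 1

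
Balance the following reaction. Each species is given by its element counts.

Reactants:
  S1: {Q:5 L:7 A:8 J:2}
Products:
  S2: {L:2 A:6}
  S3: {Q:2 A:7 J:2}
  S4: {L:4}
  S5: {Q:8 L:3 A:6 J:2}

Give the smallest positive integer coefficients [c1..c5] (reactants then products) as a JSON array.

Q: 4·5 = 20 | 1·0+2·2+5·0+2·8 = 20
L: 4·7 = 28 | 1·2+2·0+5·4+2·3 = 28
A: 4·8 = 32 | 1·6+2·7+5·0+2·6 = 32
J: 4·2 = 8 | 1·0+2·2+5·0+2·2 = 8
gcd(4,1,2,5,2) = 1

Coefficients: [4, 1, 2, 5, 2]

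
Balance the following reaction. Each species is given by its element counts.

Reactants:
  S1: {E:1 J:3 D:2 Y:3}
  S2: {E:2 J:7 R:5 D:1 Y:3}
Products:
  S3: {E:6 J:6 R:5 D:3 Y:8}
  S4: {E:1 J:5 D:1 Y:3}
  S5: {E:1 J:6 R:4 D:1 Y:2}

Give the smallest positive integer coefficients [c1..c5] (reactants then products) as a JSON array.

E: 2·1+5·2 = 12 | 1·6+1·1+5·1 = 12
J: 2·3+5·7 = 41 | 1·6+1·5+5·6 = 41
R: 2·0+5·5 = 25 | 1·5+1·0+5·4 = 25
D: 2·2+5·1 = 9 | 1·3+1·1+5·1 = 9
Y: 2·3+5·3 = 21 | 1·8+1·3+5·2 = 21
gcd(2,5,1,1,5) = 1

Coefficients: [2, 5, 1, 1, 5]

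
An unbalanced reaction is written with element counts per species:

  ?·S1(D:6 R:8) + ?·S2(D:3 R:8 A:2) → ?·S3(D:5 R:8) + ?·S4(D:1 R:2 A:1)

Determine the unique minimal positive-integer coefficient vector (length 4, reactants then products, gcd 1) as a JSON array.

Coefficients: [3, 2, 4, 4]

D: 3·6+2·3 = 24 | 4·5+4·1 = 24
R: 3·8+2·8 = 40 | 4·8+4·2 = 40
A: 3·0+2·2 = 4 | 4·0+4·1 = 4
gcd(3,2,4,4) = 1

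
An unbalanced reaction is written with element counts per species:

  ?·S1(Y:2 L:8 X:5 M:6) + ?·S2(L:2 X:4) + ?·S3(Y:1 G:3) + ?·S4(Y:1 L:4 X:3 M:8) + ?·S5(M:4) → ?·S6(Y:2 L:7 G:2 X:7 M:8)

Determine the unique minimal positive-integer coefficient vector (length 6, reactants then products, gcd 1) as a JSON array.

Coefficients: [2, 5, 4, 4, 1, 6]

Y: 2·2+5·0+4·1+4·1+1·0 = 12 | 6·2 = 12
L: 2·8+5·2+4·0+4·4+1·0 = 42 | 6·7 = 42
G: 2·0+5·0+4·3+4·0+1·0 = 12 | 6·2 = 12
X: 2·5+5·4+4·0+4·3+1·0 = 42 | 6·7 = 42
M: 2·6+5·0+4·0+4·8+1·4 = 48 | 6·8 = 48
gcd(2,5,4,4,1,6) = 1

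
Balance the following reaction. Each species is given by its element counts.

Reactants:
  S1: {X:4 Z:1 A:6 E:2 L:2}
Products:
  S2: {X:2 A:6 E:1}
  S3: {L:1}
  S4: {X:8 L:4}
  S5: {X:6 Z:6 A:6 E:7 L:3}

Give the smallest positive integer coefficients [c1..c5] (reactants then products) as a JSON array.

Coefficients: [6, 5, 5, 1, 1]

X: 6·4 = 24 | 5·2+5·0+1·8+1·6 = 24
Z: 6·1 = 6 | 5·0+5·0+1·0+1·6 = 6
A: 6·6 = 36 | 5·6+5·0+1·0+1·6 = 36
E: 6·2 = 12 | 5·1+5·0+1·0+1·7 = 12
L: 6·2 = 12 | 5·0+5·1+1·4+1·3 = 12
gcd(6,5,5,1,1) = 1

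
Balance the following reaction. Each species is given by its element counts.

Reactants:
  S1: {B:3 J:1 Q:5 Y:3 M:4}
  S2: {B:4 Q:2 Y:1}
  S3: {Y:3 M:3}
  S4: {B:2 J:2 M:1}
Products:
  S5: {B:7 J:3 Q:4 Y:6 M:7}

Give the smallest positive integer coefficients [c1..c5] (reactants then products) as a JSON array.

Coefficients: [2, 3, 5, 5, 4]

B: 2·3+3·4+5·0+5·2 = 28 | 4·7 = 28
J: 2·1+3·0+5·0+5·2 = 12 | 4·3 = 12
Q: 2·5+3·2+5·0+5·0 = 16 | 4·4 = 16
Y: 2·3+3·1+5·3+5·0 = 24 | 4·6 = 24
M: 2·4+3·0+5·3+5·1 = 28 | 4·7 = 28
gcd(2,3,5,5,4) = 1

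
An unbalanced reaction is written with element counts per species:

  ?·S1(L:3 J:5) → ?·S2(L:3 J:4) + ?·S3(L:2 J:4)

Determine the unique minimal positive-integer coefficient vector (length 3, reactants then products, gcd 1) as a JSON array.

L: 4·3 = 12 | 2·3+3·2 = 12
J: 4·5 = 20 | 2·4+3·4 = 20
gcd(4,2,3) = 1

Coefficients: [4, 2, 3]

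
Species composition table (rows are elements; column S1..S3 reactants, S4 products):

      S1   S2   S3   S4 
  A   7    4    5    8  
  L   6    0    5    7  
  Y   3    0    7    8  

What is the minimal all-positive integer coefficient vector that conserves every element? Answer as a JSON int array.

A: 2·7+1·4+6·5 = 48 | 6·8 = 48
L: 2·6+1·0+6·5 = 42 | 6·7 = 42
Y: 2·3+1·0+6·7 = 48 | 6·8 = 48
gcd(2,1,6,6) = 1

Coefficients: [2, 1, 6, 6]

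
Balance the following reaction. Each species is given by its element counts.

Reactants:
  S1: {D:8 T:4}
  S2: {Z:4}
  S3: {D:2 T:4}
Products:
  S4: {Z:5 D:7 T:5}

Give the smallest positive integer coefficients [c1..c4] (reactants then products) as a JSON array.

Z: 3·0+5·4+2·0 = 20 | 4·5 = 20
D: 3·8+5·0+2·2 = 28 | 4·7 = 28
T: 3·4+5·0+2·4 = 20 | 4·5 = 20
gcd(3,5,2,4) = 1

Coefficients: [3, 5, 2, 4]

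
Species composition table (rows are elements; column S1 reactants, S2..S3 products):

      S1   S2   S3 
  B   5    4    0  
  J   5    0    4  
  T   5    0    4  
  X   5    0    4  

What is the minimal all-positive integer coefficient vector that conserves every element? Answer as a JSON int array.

B: 4·5 = 20 | 5·4+5·0 = 20
J: 4·5 = 20 | 5·0+5·4 = 20
T: 4·5 = 20 | 5·0+5·4 = 20
X: 4·5 = 20 | 5·0+5·4 = 20
gcd(4,5,5) = 1

Coefficients: [4, 5, 5]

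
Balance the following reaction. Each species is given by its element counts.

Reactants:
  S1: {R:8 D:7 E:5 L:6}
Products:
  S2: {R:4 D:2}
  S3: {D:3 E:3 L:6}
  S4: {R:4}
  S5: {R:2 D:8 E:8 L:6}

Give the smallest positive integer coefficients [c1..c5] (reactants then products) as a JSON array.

Coefficients: [5, 5, 3, 4, 2]

R: 5·8 = 40 | 5·4+3·0+4·4+2·2 = 40
D: 5·7 = 35 | 5·2+3·3+4·0+2·8 = 35
E: 5·5 = 25 | 5·0+3·3+4·0+2·8 = 25
L: 5·6 = 30 | 5·0+3·6+4·0+2·6 = 30
gcd(5,5,3,4,2) = 1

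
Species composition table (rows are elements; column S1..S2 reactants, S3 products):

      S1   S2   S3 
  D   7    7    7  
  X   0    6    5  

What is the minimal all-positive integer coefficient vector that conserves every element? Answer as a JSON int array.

Coefficients: [1, 5, 6]

D: 1·7+5·7 = 42 | 6·7 = 42
X: 1·0+5·6 = 30 | 6·5 = 30
gcd(1,5,6) = 1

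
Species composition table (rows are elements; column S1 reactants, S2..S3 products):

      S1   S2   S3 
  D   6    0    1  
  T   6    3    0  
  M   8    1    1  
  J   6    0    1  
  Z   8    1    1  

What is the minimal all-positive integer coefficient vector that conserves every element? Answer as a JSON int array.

Coefficients: [1, 2, 6]

D: 1·6 = 6 | 2·0+6·1 = 6
T: 1·6 = 6 | 2·3+6·0 = 6
M: 1·8 = 8 | 2·1+6·1 = 8
J: 1·6 = 6 | 2·0+6·1 = 6
Z: 1·8 = 8 | 2·1+6·1 = 8
gcd(1,2,6) = 1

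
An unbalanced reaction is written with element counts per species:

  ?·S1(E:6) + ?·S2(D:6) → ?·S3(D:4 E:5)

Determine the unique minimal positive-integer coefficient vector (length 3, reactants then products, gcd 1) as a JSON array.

Coefficients: [5, 4, 6]

D: 5·0+4·6 = 24 | 6·4 = 24
E: 5·6+4·0 = 30 | 6·5 = 30
gcd(5,4,6) = 1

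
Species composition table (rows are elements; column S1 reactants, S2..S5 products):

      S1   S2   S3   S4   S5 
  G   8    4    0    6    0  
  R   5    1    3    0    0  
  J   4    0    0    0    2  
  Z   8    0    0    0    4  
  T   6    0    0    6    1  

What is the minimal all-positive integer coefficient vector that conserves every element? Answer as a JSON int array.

Coefficients: [3, 3, 4, 2, 6]

G: 3·8 = 24 | 3·4+4·0+2·6+6·0 = 24
R: 3·5 = 15 | 3·1+4·3+2·0+6·0 = 15
J: 3·4 = 12 | 3·0+4·0+2·0+6·2 = 12
Z: 3·8 = 24 | 3·0+4·0+2·0+6·4 = 24
T: 3·6 = 18 | 3·0+4·0+2·6+6·1 = 18
gcd(3,3,4,2,6) = 1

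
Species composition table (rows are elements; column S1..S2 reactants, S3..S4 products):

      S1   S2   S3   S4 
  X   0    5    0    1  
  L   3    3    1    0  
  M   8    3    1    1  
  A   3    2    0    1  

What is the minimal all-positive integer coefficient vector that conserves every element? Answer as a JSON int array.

Coefficients: [1, 1, 6, 5]

X: 1·0+1·5 = 5 | 6·0+5·1 = 5
L: 1·3+1·3 = 6 | 6·1+5·0 = 6
M: 1·8+1·3 = 11 | 6·1+5·1 = 11
A: 1·3+1·2 = 5 | 6·0+5·1 = 5
gcd(1,1,6,5) = 1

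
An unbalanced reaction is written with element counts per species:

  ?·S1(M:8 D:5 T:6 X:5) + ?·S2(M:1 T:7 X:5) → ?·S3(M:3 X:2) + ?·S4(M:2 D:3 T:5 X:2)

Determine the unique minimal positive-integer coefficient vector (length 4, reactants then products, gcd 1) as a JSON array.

Coefficients: [3, 1, 5, 5]

M: 3·8+1·1 = 25 | 5·3+5·2 = 25
D: 3·5+1·0 = 15 | 5·0+5·3 = 15
T: 3·6+1·7 = 25 | 5·0+5·5 = 25
X: 3·5+1·5 = 20 | 5·2+5·2 = 20
gcd(3,1,5,5) = 1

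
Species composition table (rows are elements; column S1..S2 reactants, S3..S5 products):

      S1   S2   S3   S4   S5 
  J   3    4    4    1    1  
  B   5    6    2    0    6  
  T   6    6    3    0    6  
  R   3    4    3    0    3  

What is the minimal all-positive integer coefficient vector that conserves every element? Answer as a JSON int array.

J: 2·3+3·4 = 18 | 2·4+6·1+4·1 = 18
B: 2·5+3·6 = 28 | 2·2+6·0+4·6 = 28
T: 2·6+3·6 = 30 | 2·3+6·0+4·6 = 30
R: 2·3+3·4 = 18 | 2·3+6·0+4·3 = 18
gcd(2,3,2,6,4) = 1

Coefficients: [2, 3, 2, 6, 4]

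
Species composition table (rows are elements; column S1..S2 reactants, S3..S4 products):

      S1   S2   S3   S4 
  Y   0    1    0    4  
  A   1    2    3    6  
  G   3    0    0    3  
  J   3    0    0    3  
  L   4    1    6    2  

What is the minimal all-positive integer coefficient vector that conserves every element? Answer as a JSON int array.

Y: 1·0+4·1 = 4 | 1·0+1·4 = 4
A: 1·1+4·2 = 9 | 1·3+1·6 = 9
G: 1·3+4·0 = 3 | 1·0+1·3 = 3
J: 1·3+4·0 = 3 | 1·0+1·3 = 3
L: 1·4+4·1 = 8 | 1·6+1·2 = 8
gcd(1,4,1,1) = 1

Coefficients: [1, 4, 1, 1]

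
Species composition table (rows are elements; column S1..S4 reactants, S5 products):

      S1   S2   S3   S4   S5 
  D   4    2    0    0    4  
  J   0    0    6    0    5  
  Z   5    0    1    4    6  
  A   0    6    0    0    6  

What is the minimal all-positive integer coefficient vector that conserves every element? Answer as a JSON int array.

D: 3·4+6·2+5·0+4·0 = 24 | 6·4 = 24
J: 3·0+6·0+5·6+4·0 = 30 | 6·5 = 30
Z: 3·5+6·0+5·1+4·4 = 36 | 6·6 = 36
A: 3·0+6·6+5·0+4·0 = 36 | 6·6 = 36
gcd(3,6,5,4,6) = 1

Coefficients: [3, 6, 5, 4, 6]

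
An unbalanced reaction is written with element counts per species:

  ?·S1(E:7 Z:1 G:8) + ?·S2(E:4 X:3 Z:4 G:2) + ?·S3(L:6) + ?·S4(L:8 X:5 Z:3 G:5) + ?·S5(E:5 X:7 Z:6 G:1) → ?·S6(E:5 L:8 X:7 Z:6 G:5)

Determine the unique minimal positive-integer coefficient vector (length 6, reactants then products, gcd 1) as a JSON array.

Coefficients: [1, 2, 4, 3, 3, 6]

E: 1·7+2·4+4·0+3·0+3·5 = 30 | 6·5 = 30
L: 1·0+2·0+4·6+3·8+3·0 = 48 | 6·8 = 48
X: 1·0+2·3+4·0+3·5+3·7 = 42 | 6·7 = 42
Z: 1·1+2·4+4·0+3·3+3·6 = 36 | 6·6 = 36
G: 1·8+2·2+4·0+3·5+3·1 = 30 | 6·5 = 30
gcd(1,2,4,3,3,6) = 1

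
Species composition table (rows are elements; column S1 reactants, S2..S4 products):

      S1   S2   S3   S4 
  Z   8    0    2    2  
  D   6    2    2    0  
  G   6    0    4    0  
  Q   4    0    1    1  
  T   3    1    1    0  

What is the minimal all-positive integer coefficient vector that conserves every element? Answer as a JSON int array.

Z: 2·8 = 16 | 3·0+3·2+5·2 = 16
D: 2·6 = 12 | 3·2+3·2+5·0 = 12
G: 2·6 = 12 | 3·0+3·4+5·0 = 12
Q: 2·4 = 8 | 3·0+3·1+5·1 = 8
T: 2·3 = 6 | 3·1+3·1+5·0 = 6
gcd(2,3,3,5) = 1

Coefficients: [2, 3, 3, 5]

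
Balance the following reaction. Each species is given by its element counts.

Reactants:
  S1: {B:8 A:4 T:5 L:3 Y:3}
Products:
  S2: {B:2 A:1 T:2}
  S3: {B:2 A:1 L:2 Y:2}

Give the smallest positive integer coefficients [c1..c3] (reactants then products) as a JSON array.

Coefficients: [2, 5, 3]

B: 2·8 = 16 | 5·2+3·2 = 16
A: 2·4 = 8 | 5·1+3·1 = 8
T: 2·5 = 10 | 5·2+3·0 = 10
L: 2·3 = 6 | 5·0+3·2 = 6
Y: 2·3 = 6 | 5·0+3·2 = 6
gcd(2,5,3) = 1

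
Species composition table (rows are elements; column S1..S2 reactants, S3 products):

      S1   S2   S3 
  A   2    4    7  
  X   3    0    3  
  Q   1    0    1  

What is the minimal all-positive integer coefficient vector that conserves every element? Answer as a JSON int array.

A: 4·2+5·4 = 28 | 4·7 = 28
X: 4·3+5·0 = 12 | 4·3 = 12
Q: 4·1+5·0 = 4 | 4·1 = 4
gcd(4,5,4) = 1

Coefficients: [4, 5, 4]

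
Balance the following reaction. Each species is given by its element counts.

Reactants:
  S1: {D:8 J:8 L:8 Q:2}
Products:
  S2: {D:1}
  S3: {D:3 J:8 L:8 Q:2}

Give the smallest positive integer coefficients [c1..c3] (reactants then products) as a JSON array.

D: 1·8 = 8 | 5·1+1·3 = 8
J: 1·8 = 8 | 5·0+1·8 = 8
L: 1·8 = 8 | 5·0+1·8 = 8
Q: 1·2 = 2 | 5·0+1·2 = 2
gcd(1,5,1) = 1

Coefficients: [1, 5, 1]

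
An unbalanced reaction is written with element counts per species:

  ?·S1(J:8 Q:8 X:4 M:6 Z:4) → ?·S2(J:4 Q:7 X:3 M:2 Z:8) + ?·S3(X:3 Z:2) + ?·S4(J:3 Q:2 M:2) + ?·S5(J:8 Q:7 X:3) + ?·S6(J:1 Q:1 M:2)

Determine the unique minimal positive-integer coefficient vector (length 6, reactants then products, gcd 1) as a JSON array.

Coefficients: [3, 1, 2, 2, 1, 6]

J: 3·8 = 24 | 1·4+2·0+2·3+1·8+6·1 = 24
Q: 3·8 = 24 | 1·7+2·0+2·2+1·7+6·1 = 24
X: 3·4 = 12 | 1·3+2·3+2·0+1·3+6·0 = 12
M: 3·6 = 18 | 1·2+2·0+2·2+1·0+6·2 = 18
Z: 3·4 = 12 | 1·8+2·2+2·0+1·0+6·0 = 12
gcd(3,1,2,2,1,6) = 1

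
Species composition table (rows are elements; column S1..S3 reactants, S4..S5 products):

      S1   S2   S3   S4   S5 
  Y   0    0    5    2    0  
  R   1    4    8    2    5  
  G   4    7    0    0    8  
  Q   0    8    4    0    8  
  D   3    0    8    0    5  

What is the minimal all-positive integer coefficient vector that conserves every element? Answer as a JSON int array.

Y: 3·0+4·0+2·5 = 10 | 5·2+5·0 = 10
R: 3·1+4·4+2·8 = 35 | 5·2+5·5 = 35
G: 3·4+4·7+2·0 = 40 | 5·0+5·8 = 40
Q: 3·0+4·8+2·4 = 40 | 5·0+5·8 = 40
D: 3·3+4·0+2·8 = 25 | 5·0+5·5 = 25
gcd(3,4,2,5,5) = 1

Coefficients: [3, 4, 2, 5, 5]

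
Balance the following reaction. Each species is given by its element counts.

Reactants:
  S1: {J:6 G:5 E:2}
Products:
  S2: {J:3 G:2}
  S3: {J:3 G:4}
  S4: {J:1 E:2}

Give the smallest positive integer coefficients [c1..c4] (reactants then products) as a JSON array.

J: 6·6 = 36 | 5·3+5·3+6·1 = 36
G: 6·5 = 30 | 5·2+5·4+6·0 = 30
E: 6·2 = 12 | 5·0+5·0+6·2 = 12
gcd(6,5,5,6) = 1

Coefficients: [6, 5, 5, 6]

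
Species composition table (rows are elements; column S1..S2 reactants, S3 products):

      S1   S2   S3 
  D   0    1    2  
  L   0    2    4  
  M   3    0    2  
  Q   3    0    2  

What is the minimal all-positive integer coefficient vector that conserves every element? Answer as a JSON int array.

Coefficients: [2, 6, 3]

D: 2·0+6·1 = 6 | 3·2 = 6
L: 2·0+6·2 = 12 | 3·4 = 12
M: 2·3+6·0 = 6 | 3·2 = 6
Q: 2·3+6·0 = 6 | 3·2 = 6
gcd(2,6,3) = 1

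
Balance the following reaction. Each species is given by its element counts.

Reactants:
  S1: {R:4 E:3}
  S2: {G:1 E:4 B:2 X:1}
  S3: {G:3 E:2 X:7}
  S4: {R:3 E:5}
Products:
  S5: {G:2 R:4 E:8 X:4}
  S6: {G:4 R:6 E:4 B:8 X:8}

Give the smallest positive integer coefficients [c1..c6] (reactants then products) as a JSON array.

Coefficients: [6, 4, 4, 2, 6, 1]

G: 6·0+4·1+4·3+2·0 = 16 | 6·2+1·4 = 16
R: 6·4+4·0+4·0+2·3 = 30 | 6·4+1·6 = 30
E: 6·3+4·4+4·2+2·5 = 52 | 6·8+1·4 = 52
B: 6·0+4·2+4·0+2·0 = 8 | 6·0+1·8 = 8
X: 6·0+4·1+4·7+2·0 = 32 | 6·4+1·8 = 32
gcd(6,4,4,2,6,1) = 1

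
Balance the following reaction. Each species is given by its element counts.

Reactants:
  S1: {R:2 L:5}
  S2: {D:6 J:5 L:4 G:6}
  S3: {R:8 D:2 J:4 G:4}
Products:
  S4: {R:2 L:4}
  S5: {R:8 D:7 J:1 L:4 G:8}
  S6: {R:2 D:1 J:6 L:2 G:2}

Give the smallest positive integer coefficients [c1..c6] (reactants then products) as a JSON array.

Coefficients: [4, 4, 5, 2, 4, 6]

R: 4·2+4·0+5·8 = 48 | 2·2+4·8+6·2 = 48
D: 4·0+4·6+5·2 = 34 | 2·0+4·7+6·1 = 34
J: 4·0+4·5+5·4 = 40 | 2·0+4·1+6·6 = 40
L: 4·5+4·4+5·0 = 36 | 2·4+4·4+6·2 = 36
G: 4·0+4·6+5·4 = 44 | 2·0+4·8+6·2 = 44
gcd(4,4,5,2,4,6) = 1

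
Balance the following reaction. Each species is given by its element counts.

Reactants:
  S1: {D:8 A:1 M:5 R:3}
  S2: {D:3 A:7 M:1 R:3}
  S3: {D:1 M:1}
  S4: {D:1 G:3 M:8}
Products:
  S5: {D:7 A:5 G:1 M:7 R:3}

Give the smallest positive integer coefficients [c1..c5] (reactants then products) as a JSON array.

Coefficients: [1, 2, 6, 1, 3]

D: 1·8+2·3+6·1+1·1 = 21 | 3·7 = 21
A: 1·1+2·7+6·0+1·0 = 15 | 3·5 = 15
G: 1·0+2·0+6·0+1·3 = 3 | 3·1 = 3
M: 1·5+2·1+6·1+1·8 = 21 | 3·7 = 21
R: 1·3+2·3+6·0+1·0 = 9 | 3·3 = 9
gcd(1,2,6,1,3) = 1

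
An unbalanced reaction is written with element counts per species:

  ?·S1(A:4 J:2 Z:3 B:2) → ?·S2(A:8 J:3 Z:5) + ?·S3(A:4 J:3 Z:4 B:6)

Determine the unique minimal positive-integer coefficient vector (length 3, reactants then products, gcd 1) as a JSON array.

A: 3·4 = 12 | 1·8+1·4 = 12
J: 3·2 = 6 | 1·3+1·3 = 6
Z: 3·3 = 9 | 1·5+1·4 = 9
B: 3·2 = 6 | 1·0+1·6 = 6
gcd(3,1,1) = 1

Coefficients: [3, 1, 1]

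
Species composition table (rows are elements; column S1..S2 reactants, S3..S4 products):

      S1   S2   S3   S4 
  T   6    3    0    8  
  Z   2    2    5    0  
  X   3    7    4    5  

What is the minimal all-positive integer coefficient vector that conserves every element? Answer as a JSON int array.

Coefficients: [3, 2, 2, 3]

T: 3·6+2·3 = 24 | 2·0+3·8 = 24
Z: 3·2+2·2 = 10 | 2·5+3·0 = 10
X: 3·3+2·7 = 23 | 2·4+3·5 = 23
gcd(3,2,2,3) = 1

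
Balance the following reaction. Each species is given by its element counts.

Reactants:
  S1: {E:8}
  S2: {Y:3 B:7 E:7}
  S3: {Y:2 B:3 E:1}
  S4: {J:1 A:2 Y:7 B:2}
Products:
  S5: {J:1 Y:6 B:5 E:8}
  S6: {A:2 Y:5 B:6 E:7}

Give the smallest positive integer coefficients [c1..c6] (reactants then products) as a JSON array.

J: 4·0+6·0+1·0+5·1 = 5 | 5·1+5·0 = 5
A: 4·0+6·0+1·0+5·2 = 10 | 5·0+5·2 = 10
Y: 4·0+6·3+1·2+5·7 = 55 | 5·6+5·5 = 55
B: 4·0+6·7+1·3+5·2 = 55 | 5·5+5·6 = 55
E: 4·8+6·7+1·1+5·0 = 75 | 5·8+5·7 = 75
gcd(4,6,1,5,5,5) = 1

Coefficients: [4, 6, 1, 5, 5, 5]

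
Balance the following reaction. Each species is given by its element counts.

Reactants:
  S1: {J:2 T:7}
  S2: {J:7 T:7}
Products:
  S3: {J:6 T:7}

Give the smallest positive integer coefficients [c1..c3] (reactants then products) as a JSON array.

J: 1·2+4·7 = 30 | 5·6 = 30
T: 1·7+4·7 = 35 | 5·7 = 35
gcd(1,4,5) = 1

Coefficients: [1, 4, 5]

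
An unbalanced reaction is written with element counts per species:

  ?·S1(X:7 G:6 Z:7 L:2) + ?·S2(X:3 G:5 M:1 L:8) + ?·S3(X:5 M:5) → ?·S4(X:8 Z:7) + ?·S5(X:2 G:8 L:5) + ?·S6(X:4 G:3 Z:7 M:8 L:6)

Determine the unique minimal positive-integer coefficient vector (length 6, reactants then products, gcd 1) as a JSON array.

Coefficients: [6, 3, 1, 5, 6, 1]

X: 6·7+3·3+1·5 = 56 | 5·8+6·2+1·4 = 56
G: 6·6+3·5+1·0 = 51 | 5·0+6·8+1·3 = 51
Z: 6·7+3·0+1·0 = 42 | 5·7+6·0+1·7 = 42
M: 6·0+3·1+1·5 = 8 | 5·0+6·0+1·8 = 8
L: 6·2+3·8+1·0 = 36 | 5·0+6·5+1·6 = 36
gcd(6,3,1,5,6,1) = 1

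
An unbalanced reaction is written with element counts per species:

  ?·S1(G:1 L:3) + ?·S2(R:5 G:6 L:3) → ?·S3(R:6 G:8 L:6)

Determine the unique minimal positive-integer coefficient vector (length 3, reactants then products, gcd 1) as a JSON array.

R: 4·0+6·5 = 30 | 5·6 = 30
G: 4·1+6·6 = 40 | 5·8 = 40
L: 4·3+6·3 = 30 | 5·6 = 30
gcd(4,6,5) = 1

Coefficients: [4, 6, 5]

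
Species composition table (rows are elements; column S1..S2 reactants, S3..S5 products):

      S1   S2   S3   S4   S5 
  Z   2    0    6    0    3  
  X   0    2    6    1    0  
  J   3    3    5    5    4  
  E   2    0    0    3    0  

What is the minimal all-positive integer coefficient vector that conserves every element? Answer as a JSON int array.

Z: 6·2+5·0 = 12 | 1·6+4·0+2·3 = 12
X: 6·0+5·2 = 10 | 1·6+4·1+2·0 = 10
J: 6·3+5·3 = 33 | 1·5+4·5+2·4 = 33
E: 6·2+5·0 = 12 | 1·0+4·3+2·0 = 12
gcd(6,5,1,4,2) = 1

Coefficients: [6, 5, 1, 4, 2]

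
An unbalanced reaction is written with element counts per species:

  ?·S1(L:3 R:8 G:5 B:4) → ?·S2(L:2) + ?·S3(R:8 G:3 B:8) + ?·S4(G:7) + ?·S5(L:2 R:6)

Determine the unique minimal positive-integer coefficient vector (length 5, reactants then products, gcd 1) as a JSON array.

Coefficients: [6, 5, 3, 3, 4]

L: 6·3 = 18 | 5·2+3·0+3·0+4·2 = 18
R: 6·8 = 48 | 5·0+3·8+3·0+4·6 = 48
G: 6·5 = 30 | 5·0+3·3+3·7+4·0 = 30
B: 6·4 = 24 | 5·0+3·8+3·0+4·0 = 24
gcd(6,5,3,3,4) = 1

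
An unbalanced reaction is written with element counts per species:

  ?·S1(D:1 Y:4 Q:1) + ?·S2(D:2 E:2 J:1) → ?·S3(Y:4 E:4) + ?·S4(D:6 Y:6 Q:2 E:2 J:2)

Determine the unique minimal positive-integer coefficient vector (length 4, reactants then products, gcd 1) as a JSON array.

D: 4·1+4·2 = 12 | 1·0+2·6 = 12
Y: 4·4+4·0 = 16 | 1·4+2·6 = 16
Q: 4·1+4·0 = 4 | 1·0+2·2 = 4
E: 4·0+4·2 = 8 | 1·4+2·2 = 8
J: 4·0+4·1 = 4 | 1·0+2·2 = 4
gcd(4,4,1,2) = 1

Coefficients: [4, 4, 1, 2]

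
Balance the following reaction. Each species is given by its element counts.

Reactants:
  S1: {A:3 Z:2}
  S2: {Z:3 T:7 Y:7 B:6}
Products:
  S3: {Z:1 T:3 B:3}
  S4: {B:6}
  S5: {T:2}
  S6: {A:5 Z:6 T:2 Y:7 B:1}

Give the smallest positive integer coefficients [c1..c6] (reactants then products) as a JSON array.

Coefficients: [5, 3, 1, 2, 6, 3]

A: 5·3+3·0 = 15 | 1·0+2·0+6·0+3·5 = 15
Z: 5·2+3·3 = 19 | 1·1+2·0+6·0+3·6 = 19
T: 5·0+3·7 = 21 | 1·3+2·0+6·2+3·2 = 21
Y: 5·0+3·7 = 21 | 1·0+2·0+6·0+3·7 = 21
B: 5·0+3·6 = 18 | 1·3+2·6+6·0+3·1 = 18
gcd(5,3,1,2,6,3) = 1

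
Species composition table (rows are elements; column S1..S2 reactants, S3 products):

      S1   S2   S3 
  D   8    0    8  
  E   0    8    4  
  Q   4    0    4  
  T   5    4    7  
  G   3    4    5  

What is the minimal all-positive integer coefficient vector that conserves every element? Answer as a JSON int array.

Coefficients: [2, 1, 2]

D: 2·8+1·0 = 16 | 2·8 = 16
E: 2·0+1·8 = 8 | 2·4 = 8
Q: 2·4+1·0 = 8 | 2·4 = 8
T: 2·5+1·4 = 14 | 2·7 = 14
G: 2·3+1·4 = 10 | 2·5 = 10
gcd(2,1,2) = 1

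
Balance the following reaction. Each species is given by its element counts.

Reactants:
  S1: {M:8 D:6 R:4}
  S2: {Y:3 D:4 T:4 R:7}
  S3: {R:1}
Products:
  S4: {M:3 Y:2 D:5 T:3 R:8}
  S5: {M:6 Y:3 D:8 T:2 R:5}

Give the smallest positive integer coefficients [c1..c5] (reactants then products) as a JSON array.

M: 3·8+5·0+6·0 = 24 | 6·3+1·6 = 24
Y: 3·0+5·3+6·0 = 15 | 6·2+1·3 = 15
D: 3·6+5·4+6·0 = 38 | 6·5+1·8 = 38
T: 3·0+5·4+6·0 = 20 | 6·3+1·2 = 20
R: 3·4+5·7+6·1 = 53 | 6·8+1·5 = 53
gcd(3,5,6,6,1) = 1

Coefficients: [3, 5, 6, 6, 1]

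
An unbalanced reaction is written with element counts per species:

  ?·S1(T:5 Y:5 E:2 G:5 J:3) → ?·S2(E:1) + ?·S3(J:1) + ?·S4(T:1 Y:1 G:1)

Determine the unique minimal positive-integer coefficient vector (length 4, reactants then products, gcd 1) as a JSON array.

Coefficients: [1, 2, 3, 5]

T: 1·5 = 5 | 2·0+3·0+5·1 = 5
Y: 1·5 = 5 | 2·0+3·0+5·1 = 5
E: 1·2 = 2 | 2·1+3·0+5·0 = 2
G: 1·5 = 5 | 2·0+3·0+5·1 = 5
J: 1·3 = 3 | 2·0+3·1+5·0 = 3
gcd(1,2,3,5) = 1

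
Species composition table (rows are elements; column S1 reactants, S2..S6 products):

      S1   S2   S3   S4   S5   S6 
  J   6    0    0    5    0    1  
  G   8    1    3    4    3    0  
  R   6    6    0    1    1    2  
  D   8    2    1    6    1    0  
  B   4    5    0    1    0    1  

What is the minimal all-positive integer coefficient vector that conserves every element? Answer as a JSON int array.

Coefficients: [5, 2, 3, 5, 3, 5]

J: 5·6 = 30 | 2·0+3·0+5·5+3·0+5·1 = 30
G: 5·8 = 40 | 2·1+3·3+5·4+3·3+5·0 = 40
R: 5·6 = 30 | 2·6+3·0+5·1+3·1+5·2 = 30
D: 5·8 = 40 | 2·2+3·1+5·6+3·1+5·0 = 40
B: 5·4 = 20 | 2·5+3·0+5·1+3·0+5·1 = 20
gcd(5,2,3,5,3,5) = 1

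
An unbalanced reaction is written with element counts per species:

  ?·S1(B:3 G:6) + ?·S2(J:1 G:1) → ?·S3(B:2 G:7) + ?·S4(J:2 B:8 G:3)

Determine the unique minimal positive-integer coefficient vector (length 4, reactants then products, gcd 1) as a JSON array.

Coefficients: [6, 2, 5, 1]

J: 6·0+2·1 = 2 | 5·0+1·2 = 2
B: 6·3+2·0 = 18 | 5·2+1·8 = 18
G: 6·6+2·1 = 38 | 5·7+1·3 = 38
gcd(6,2,5,1) = 1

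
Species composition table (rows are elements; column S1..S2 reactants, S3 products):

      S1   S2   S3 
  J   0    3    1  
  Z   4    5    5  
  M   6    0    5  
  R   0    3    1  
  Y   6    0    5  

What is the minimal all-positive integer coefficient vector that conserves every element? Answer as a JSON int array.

Coefficients: [5, 2, 6]

J: 5·0+2·3 = 6 | 6·1 = 6
Z: 5·4+2·5 = 30 | 6·5 = 30
M: 5·6+2·0 = 30 | 6·5 = 30
R: 5·0+2·3 = 6 | 6·1 = 6
Y: 5·6+2·0 = 30 | 6·5 = 30
gcd(5,2,6) = 1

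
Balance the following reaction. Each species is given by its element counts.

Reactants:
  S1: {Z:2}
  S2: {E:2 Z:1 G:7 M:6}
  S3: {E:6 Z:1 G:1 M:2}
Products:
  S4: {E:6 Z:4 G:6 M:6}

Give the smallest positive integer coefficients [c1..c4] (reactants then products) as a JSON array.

Coefficients: [5, 3, 3, 4]

E: 5·0+3·2+3·6 = 24 | 4·6 = 24
Z: 5·2+3·1+3·1 = 16 | 4·4 = 16
G: 5·0+3·7+3·1 = 24 | 4·6 = 24
M: 5·0+3·6+3·2 = 24 | 4·6 = 24
gcd(5,3,3,4) = 1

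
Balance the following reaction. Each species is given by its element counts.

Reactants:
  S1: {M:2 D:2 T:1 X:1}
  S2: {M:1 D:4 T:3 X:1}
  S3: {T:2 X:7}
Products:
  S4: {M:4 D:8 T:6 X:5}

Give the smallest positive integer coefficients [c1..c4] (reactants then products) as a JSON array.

M: 4·2+4·1+1·0 = 12 | 3·4 = 12
D: 4·2+4·4+1·0 = 24 | 3·8 = 24
T: 4·1+4·3+1·2 = 18 | 3·6 = 18
X: 4·1+4·1+1·7 = 15 | 3·5 = 15
gcd(4,4,1,3) = 1

Coefficients: [4, 4, 1, 3]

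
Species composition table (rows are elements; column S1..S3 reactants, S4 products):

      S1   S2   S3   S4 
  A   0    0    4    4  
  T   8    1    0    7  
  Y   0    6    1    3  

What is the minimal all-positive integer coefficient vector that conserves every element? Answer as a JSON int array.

Coefficients: [5, 2, 6, 6]

A: 5·0+2·0+6·4 = 24 | 6·4 = 24
T: 5·8+2·1+6·0 = 42 | 6·7 = 42
Y: 5·0+2·6+6·1 = 18 | 6·3 = 18
gcd(5,2,6,6) = 1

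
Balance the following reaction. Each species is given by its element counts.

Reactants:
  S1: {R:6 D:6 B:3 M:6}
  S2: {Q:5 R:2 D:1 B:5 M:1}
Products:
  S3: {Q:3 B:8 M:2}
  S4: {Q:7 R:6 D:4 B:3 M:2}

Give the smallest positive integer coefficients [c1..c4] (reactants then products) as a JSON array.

Coefficients: [1, 6, 3, 3]

Q: 1·0+6·5 = 30 | 3·3+3·7 = 30
R: 1·6+6·2 = 18 | 3·0+3·6 = 18
D: 1·6+6·1 = 12 | 3·0+3·4 = 12
B: 1·3+6·5 = 33 | 3·8+3·3 = 33
M: 1·6+6·1 = 12 | 3·2+3·2 = 12
gcd(1,6,3,3) = 1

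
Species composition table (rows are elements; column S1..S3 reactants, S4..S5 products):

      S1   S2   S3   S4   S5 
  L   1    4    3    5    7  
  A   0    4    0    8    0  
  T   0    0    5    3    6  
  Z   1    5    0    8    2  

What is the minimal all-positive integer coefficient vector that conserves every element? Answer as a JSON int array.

L: 2·1+2·4+3·3 = 19 | 1·5+2·7 = 19
A: 2·0+2·4+3·0 = 8 | 1·8+2·0 = 8
T: 2·0+2·0+3·5 = 15 | 1·3+2·6 = 15
Z: 2·1+2·5+3·0 = 12 | 1·8+2·2 = 12
gcd(2,2,3,1,2) = 1

Coefficients: [2, 2, 3, 1, 2]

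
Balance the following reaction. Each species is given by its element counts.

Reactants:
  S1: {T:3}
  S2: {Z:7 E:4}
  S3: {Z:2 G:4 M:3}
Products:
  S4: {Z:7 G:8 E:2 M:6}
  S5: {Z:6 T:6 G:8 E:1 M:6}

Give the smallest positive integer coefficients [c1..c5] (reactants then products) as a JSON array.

Z: 4·0+1·7+6·2 = 19 | 1·7+2·6 = 19
T: 4·3+1·0+6·0 = 12 | 1·0+2·6 = 12
G: 4·0+1·0+6·4 = 24 | 1·8+2·8 = 24
E: 4·0+1·4+6·0 = 4 | 1·2+2·1 = 4
M: 4·0+1·0+6·3 = 18 | 1·6+2·6 = 18
gcd(4,1,6,1,2) = 1

Coefficients: [4, 1, 6, 1, 2]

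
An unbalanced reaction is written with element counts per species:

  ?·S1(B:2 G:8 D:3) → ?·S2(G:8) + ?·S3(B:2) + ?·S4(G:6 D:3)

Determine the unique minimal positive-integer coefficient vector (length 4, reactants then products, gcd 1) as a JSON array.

B: 4·2 = 8 | 1·0+4·2+4·0 = 8
G: 4·8 = 32 | 1·8+4·0+4·6 = 32
D: 4·3 = 12 | 1·0+4·0+4·3 = 12
gcd(4,1,4,4) = 1

Coefficients: [4, 1, 4, 4]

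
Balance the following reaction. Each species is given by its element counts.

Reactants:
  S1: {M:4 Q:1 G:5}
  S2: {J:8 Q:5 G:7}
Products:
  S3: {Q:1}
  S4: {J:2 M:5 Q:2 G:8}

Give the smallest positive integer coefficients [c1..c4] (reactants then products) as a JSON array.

Coefficients: [5, 1, 2, 4]

J: 5·0+1·8 = 8 | 2·0+4·2 = 8
M: 5·4+1·0 = 20 | 2·0+4·5 = 20
Q: 5·1+1·5 = 10 | 2·1+4·2 = 10
G: 5·5+1·7 = 32 | 2·0+4·8 = 32
gcd(5,1,2,4) = 1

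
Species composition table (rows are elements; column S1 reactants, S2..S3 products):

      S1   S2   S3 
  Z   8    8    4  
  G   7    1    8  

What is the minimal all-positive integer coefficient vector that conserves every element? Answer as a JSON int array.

Coefficients: [5, 3, 4]

Z: 5·8 = 40 | 3·8+4·4 = 40
G: 5·7 = 35 | 3·1+4·8 = 35
gcd(5,3,4) = 1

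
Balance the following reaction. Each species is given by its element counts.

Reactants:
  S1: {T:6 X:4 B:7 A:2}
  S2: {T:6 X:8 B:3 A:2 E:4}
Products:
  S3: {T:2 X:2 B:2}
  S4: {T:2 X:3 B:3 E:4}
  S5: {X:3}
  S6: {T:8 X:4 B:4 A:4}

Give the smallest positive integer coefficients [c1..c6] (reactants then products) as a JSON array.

T: 4·6+6·6 = 60 | 4·2+6·2+6·0+5·8 = 60
X: 4·4+6·8 = 64 | 4·2+6·3+6·3+5·4 = 64
B: 4·7+6·3 = 46 | 4·2+6·3+6·0+5·4 = 46
A: 4·2+6·2 = 20 | 4·0+6·0+6·0+5·4 = 20
E: 4·0+6·4 = 24 | 4·0+6·4+6·0+5·0 = 24
gcd(4,6,4,6,6,5) = 1

Coefficients: [4, 6, 4, 6, 6, 5]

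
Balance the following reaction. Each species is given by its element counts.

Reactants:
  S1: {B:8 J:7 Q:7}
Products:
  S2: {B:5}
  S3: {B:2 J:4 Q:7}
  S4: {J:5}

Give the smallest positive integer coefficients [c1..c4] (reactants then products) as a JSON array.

Coefficients: [5, 6, 5, 3]

B: 5·8 = 40 | 6·5+5·2+3·0 = 40
J: 5·7 = 35 | 6·0+5·4+3·5 = 35
Q: 5·7 = 35 | 6·0+5·7+3·0 = 35
gcd(5,6,5,3) = 1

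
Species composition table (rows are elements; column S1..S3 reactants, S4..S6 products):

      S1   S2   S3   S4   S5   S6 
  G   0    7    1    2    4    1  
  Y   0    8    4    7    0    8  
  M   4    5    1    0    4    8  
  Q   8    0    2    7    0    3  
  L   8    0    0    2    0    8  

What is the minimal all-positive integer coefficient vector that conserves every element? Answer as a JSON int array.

G: 3·0+3·7+5·1 = 26 | 4·2+4·4+2·1 = 26
Y: 3·0+3·8+5·4 = 44 | 4·7+4·0+2·8 = 44
M: 3·4+3·5+5·1 = 32 | 4·0+4·4+2·8 = 32
Q: 3·8+3·0+5·2 = 34 | 4·7+4·0+2·3 = 34
L: 3·8+3·0+5·0 = 24 | 4·2+4·0+2·8 = 24
gcd(3,3,5,4,4,2) = 1

Coefficients: [3, 3, 5, 4, 4, 2]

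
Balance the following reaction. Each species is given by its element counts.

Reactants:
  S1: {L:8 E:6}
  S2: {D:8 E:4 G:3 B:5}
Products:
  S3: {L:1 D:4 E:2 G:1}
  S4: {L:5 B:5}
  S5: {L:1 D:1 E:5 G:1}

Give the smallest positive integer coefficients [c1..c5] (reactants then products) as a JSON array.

Coefficients: [3, 3, 5, 3, 4]

L: 3·8+3·0 = 24 | 5·1+3·5+4·1 = 24
D: 3·0+3·8 = 24 | 5·4+3·0+4·1 = 24
E: 3·6+3·4 = 30 | 5·2+3·0+4·5 = 30
G: 3·0+3·3 = 9 | 5·1+3·0+4·1 = 9
B: 3·0+3·5 = 15 | 5·0+3·5+4·0 = 15
gcd(3,3,5,3,4) = 1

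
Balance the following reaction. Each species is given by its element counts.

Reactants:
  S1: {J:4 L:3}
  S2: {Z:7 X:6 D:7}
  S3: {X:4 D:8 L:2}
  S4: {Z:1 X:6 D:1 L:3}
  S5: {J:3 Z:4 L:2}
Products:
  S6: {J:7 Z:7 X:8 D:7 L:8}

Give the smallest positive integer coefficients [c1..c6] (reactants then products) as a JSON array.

Coefficients: [6, 2, 3, 4, 6, 6]

J: 6·4+2·0+3·0+4·0+6·3 = 42 | 6·7 = 42
Z: 6·0+2·7+3·0+4·1+6·4 = 42 | 6·7 = 42
X: 6·0+2·6+3·4+4·6+6·0 = 48 | 6·8 = 48
D: 6·0+2·7+3·8+4·1+6·0 = 42 | 6·7 = 42
L: 6·3+2·0+3·2+4·3+6·2 = 48 | 6·8 = 48
gcd(6,2,3,4,6,6) = 1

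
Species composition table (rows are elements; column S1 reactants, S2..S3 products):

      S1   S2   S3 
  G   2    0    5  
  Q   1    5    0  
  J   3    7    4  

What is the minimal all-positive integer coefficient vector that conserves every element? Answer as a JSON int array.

Coefficients: [5, 1, 2]

G: 5·2 = 10 | 1·0+2·5 = 10
Q: 5·1 = 5 | 1·5+2·0 = 5
J: 5·3 = 15 | 1·7+2·4 = 15
gcd(5,1,2) = 1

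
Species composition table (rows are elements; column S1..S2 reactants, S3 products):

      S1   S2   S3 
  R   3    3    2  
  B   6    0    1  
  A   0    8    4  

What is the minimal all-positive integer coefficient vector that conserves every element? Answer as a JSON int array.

R: 1·3+3·3 = 12 | 6·2 = 12
B: 1·6+3·0 = 6 | 6·1 = 6
A: 1·0+3·8 = 24 | 6·4 = 24
gcd(1,3,6) = 1

Coefficients: [1, 3, 6]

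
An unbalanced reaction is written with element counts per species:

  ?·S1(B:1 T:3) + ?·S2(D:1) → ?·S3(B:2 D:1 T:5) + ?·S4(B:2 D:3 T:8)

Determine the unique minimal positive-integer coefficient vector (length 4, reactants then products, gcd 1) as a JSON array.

Coefficients: [6, 5, 2, 1]

B: 6·1+5·0 = 6 | 2·2+1·2 = 6
D: 6·0+5·1 = 5 | 2·1+1·3 = 5
T: 6·3+5·0 = 18 | 2·5+1·8 = 18
gcd(6,5,2,1) = 1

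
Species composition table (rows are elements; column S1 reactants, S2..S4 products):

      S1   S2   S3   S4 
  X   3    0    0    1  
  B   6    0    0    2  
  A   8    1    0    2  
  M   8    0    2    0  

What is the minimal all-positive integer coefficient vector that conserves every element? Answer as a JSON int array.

X: 1·3 = 3 | 2·0+4·0+3·1 = 3
B: 1·6 = 6 | 2·0+4·0+3·2 = 6
A: 1·8 = 8 | 2·1+4·0+3·2 = 8
M: 1·8 = 8 | 2·0+4·2+3·0 = 8
gcd(1,2,4,3) = 1

Coefficients: [1, 2, 4, 3]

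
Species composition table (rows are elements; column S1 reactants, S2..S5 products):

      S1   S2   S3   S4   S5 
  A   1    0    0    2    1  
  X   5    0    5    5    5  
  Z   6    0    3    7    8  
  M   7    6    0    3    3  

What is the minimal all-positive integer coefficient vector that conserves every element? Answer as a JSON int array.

Coefficients: [6, 5, 2, 2, 2]

A: 6·1 = 6 | 5·0+2·0+2·2+2·1 = 6
X: 6·5 = 30 | 5·0+2·5+2·5+2·5 = 30
Z: 6·6 = 36 | 5·0+2·3+2·7+2·8 = 36
M: 6·7 = 42 | 5·6+2·0+2·3+2·3 = 42
gcd(6,5,2,2,2) = 1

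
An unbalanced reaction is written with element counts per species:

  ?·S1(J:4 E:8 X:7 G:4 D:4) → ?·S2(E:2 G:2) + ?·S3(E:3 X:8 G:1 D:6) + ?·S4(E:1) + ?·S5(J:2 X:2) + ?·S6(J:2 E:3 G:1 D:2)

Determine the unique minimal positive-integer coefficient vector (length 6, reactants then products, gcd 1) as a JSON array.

J: 2·4 = 8 | 3·0+1·0+4·0+3·2+1·2 = 8
E: 2·8 = 16 | 3·2+1·3+4·1+3·0+1·3 = 16
X: 2·7 = 14 | 3·0+1·8+4·0+3·2+1·0 = 14
G: 2·4 = 8 | 3·2+1·1+4·0+3·0+1·1 = 8
D: 2·4 = 8 | 3·0+1·6+4·0+3·0+1·2 = 8
gcd(2,3,1,4,3,1) = 1

Coefficients: [2, 3, 1, 4, 3, 1]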